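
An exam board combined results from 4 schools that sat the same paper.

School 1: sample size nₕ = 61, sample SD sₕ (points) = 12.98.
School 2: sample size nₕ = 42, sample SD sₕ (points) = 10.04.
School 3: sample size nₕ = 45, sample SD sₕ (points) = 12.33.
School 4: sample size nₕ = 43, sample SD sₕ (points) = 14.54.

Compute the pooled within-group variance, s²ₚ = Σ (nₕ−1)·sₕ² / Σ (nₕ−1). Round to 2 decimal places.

159.41

1: (61−1)·12.98² = 60·168.4804 = 10108.824
2: (42−1)·10.04² = 41·100.8016 = 4132.8656
3: (45−1)·12.33² = 44·152.0289 = 6689.2716
4: (43−1)·14.54² = 42·211.4116 = 8879.2872
Numerator = 29810.2484; denominator = Σ(nₕ−1) = 187.
s²ₚ = 29810.2484/187 = 159.4131... → 159.41.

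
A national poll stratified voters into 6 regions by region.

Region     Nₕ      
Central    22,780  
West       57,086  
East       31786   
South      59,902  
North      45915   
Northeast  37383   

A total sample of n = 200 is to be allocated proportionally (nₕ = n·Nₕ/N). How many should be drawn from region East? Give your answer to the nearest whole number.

25

N = 22780 + 57086 + 31786 + 59902 + 45915 + 37383 = 254852.
n_East = 200·31786/254852 = 24.945... → 25.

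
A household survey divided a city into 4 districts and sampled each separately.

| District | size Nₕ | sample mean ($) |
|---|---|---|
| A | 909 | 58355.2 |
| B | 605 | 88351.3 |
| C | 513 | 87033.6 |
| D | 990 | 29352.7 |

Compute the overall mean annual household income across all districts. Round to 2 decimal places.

59729.81

N = 3017; weights Wₕ = Nₕ/N = (0.3013, 0.2005, 0.1700, 0.3281).
x̄_st = Σ Wₕ·x̄ₕ = 0.3013·58355.2 + 0.2005·88351.3 + 0.1700·87033.6 + 0.3281·29352.7 ≈ 59729.8055...
→ 59729.81.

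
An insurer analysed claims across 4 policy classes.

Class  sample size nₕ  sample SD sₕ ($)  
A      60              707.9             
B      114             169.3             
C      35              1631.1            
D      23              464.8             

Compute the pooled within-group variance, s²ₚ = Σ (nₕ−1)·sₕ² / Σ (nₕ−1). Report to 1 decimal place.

A: (60−1)·707.9² = 59·501122.41 = 29566222.19
B: (114−1)·169.3² = 113·28662.49 = 3238861.37
C: (35−1)·1631.1² = 34·2660487.21 = 90456565.14
D: (23−1)·464.8² = 22·216039.04 = 4752858.88
Numerator = 128014507.58; denominator = Σ(nₕ−1) = 228.
s²ₚ = 128014507.58/228 = 561467.139... → 561467.1.

561467.1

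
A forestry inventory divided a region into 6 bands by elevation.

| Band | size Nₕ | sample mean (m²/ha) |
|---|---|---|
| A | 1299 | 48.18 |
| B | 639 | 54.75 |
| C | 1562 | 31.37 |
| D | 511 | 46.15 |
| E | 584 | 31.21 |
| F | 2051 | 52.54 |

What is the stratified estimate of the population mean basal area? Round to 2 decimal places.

44.56

x̄_st = (Σ Nₕx̄ₕ) / (Σ Nₕ) = (1299·48.18 + 639·54.75 + 1562·31.37 + 511·46.15 + 584·31.21 + 2051·52.54) / 6646
= 296139.84 / 6646 = 44.5591... → 44.56.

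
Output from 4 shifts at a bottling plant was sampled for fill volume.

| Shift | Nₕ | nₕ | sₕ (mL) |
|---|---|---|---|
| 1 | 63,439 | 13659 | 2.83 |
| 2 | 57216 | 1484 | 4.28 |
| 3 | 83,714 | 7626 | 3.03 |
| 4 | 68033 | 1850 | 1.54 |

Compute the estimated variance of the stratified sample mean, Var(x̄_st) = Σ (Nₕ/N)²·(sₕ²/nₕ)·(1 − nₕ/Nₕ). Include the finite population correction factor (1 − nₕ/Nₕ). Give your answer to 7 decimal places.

0.0007365

N = 272402. Term for each stratum: Wₕ²sₕ²/nₕ·(1−nₕ/Nₕ).
Var(x̄_st) = 0.0000249543 + 0.0005304631 + 0.0001033433 + 0.0000777885 = 0.0007365491 → 0.0007365.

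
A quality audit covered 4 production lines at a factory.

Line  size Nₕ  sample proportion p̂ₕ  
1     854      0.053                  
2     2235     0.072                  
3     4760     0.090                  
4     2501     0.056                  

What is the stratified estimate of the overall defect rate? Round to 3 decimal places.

N = 854 + 2235 + 4760 + 2501 = 10350.
Overall proportion = Σ (Nₕ/N)·p̂ₕ.
Σ Nₕp̂ₕ = 45.262 + 160.92 + 428.4 + 140.056 = 774.638.
774.638 / 10350 = 0.07484... → 0.075.

0.075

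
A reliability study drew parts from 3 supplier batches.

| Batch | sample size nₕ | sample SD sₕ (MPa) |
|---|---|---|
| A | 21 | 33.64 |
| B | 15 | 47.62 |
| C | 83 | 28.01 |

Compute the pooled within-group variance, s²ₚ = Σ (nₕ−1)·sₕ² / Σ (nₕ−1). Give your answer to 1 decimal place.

A: (21−1)·33.64² = 20·1131.6496 = 22632.992
B: (15−1)·47.62² = 14·2267.6644 = 31747.3016
C: (83−1)·28.01² = 82·784.5601 = 64333.9282
Numerator = 118714.2218; denominator = Σ(nₕ−1) = 116.
s²ₚ = 118714.2218/116 = 1023.398... → 1023.4.

1023.4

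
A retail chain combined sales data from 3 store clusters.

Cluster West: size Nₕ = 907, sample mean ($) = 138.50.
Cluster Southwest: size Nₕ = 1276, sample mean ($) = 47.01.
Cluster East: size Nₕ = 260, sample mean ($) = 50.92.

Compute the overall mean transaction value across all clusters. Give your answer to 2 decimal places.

81.39

N = 907 + 1276 + 260 = 2443.
Weight each subgroup mean by Nₕ/N and sum.
Σ Nₕx̄ₕ = 907·138.50 + 1276·47.01 + 260·50.92 = 125619.5 + 59984.76 + 13239.2 = 198843.46.
Divide by N: 198843.46 / 2443 = 81.3931... → 81.39.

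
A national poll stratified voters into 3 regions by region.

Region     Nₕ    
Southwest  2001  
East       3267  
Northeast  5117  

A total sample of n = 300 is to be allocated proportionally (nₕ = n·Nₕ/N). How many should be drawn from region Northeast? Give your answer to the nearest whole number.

148

Share of region Northeast = 5117/10385 = 0.49273.
Allocate 300 × 0.49273 = 147.819... → 148.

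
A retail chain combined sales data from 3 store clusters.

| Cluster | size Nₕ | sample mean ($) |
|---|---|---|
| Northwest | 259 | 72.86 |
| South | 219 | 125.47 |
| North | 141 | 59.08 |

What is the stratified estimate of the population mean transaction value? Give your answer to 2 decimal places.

88.33

N = 619; weights Wₕ = Nₕ/N = (0.4184, 0.3538, 0.2278).
x̄_st = Σ Wₕ·x̄ₕ = 0.4184·72.86 + 0.3538·125.47 + 0.2278·59.08 ≈ 88.3343...
→ 88.33.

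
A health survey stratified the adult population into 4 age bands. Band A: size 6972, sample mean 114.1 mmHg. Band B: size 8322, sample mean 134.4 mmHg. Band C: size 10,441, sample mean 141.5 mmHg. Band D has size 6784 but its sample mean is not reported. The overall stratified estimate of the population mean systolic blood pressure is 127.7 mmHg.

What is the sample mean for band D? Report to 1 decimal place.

112.2

N = 6972 + 8322 + 10441 + 6784 = 32519.
Overall total = μ·N = 127.7·32519 = 4152676.3.
Subtract the known strata: 6972·114.1 + 8322·134.4 + 10441·141.5 = 3391383.5.
Remaining total for band D: 4152676.3 − 3391383.5 = 761292.8.
Divide by its size: 761292.8 / 6784 = 112.219... → 112.2.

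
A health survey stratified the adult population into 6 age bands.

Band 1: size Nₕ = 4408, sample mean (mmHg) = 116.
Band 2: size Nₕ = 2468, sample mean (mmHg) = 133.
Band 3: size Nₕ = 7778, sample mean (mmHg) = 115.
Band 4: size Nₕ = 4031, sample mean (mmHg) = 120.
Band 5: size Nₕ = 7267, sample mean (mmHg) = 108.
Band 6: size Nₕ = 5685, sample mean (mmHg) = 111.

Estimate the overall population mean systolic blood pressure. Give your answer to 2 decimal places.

114.85

x̄_st = (Σ Nₕx̄ₕ) / (Σ Nₕ) = (4408·116 + 2468·133 + 7778·115 + 4031·120 + 7267·108 + 5685·111) / 31637
= 3633633 / 31637 = 114.8539... → 114.85.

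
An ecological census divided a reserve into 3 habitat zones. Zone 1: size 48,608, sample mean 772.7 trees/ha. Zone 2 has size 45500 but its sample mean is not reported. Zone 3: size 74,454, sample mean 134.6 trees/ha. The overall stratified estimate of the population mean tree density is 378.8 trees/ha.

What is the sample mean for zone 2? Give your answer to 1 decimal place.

357.6

Σ Nₕx̄ₕ = N·μ, so 45500·x̄_2 = 168562·378.8 − (48608·772.7 + 74454·134.6).
= 63851285.6 − 47580910 = 16270375.6.
x̄_2 = 16270375.6 / 45500 = 357.591... → 357.6.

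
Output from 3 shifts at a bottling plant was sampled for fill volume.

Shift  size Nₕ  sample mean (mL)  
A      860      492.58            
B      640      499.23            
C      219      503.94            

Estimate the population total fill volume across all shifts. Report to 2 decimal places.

853488.86

Population total = Σ Nₕ·x̄ₕ (each stratum's size times its mean).
860·492.58 + 640·499.23 + 219·503.94 = 423618.8 + 319507.2 + 110362.86 = 853488.86.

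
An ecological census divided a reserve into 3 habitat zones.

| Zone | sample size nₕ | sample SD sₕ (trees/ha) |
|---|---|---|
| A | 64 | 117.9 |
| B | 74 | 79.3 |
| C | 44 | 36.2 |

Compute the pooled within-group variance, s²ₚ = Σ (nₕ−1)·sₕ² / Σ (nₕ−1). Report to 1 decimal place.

7771.7

A: (64−1)·117.9² = 63·13900.41 = 875725.83
B: (74−1)·79.3² = 73·6288.49 = 459059.77
C: (44−1)·36.2² = 43·1310.44 = 56348.92
Numerator = 1391134.52; denominator = Σ(nₕ−1) = 179.
s²ₚ = 1391134.52/179 = 7771.701... → 7771.7.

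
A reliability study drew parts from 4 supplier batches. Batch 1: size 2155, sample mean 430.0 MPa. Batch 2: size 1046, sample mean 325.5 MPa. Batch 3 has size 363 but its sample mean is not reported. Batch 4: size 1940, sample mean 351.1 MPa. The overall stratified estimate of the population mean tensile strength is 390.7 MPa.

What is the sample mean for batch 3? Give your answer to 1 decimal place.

556.9

N = 2155 + 1046 + 363 + 1940 = 5504.
Overall total = μ·N = 390.7·5504 = 2150412.8.
Subtract the known strata: 2155·430.0 + 1046·325.5 + 1940·351.1 = 1948257.
Remaining total for batch 3: 2150412.8 − 1948257 = 202155.8.
Divide by its size: 202155.8 / 363 = 556.903... → 556.9.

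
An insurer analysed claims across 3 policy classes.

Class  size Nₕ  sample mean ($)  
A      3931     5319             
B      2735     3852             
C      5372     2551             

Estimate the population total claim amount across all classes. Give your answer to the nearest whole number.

45148181

A: 3931·5319 = 20908989
B: 2735·3852 = 10535220
C: 5372·2551 = 13703972
τ̂ = Σ Nₕx̄ₕ = 45148181.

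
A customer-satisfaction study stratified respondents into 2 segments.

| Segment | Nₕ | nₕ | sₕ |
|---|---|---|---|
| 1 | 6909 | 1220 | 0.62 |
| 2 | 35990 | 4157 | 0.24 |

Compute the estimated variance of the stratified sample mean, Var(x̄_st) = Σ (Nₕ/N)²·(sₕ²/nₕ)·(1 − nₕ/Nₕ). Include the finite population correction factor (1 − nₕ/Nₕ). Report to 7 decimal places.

0.0000154

N = 42899; Wₕ = Nₕ/N.
segment 1: (6909/42899)²·0.62²/1220·(1 − 1220/6909) = 0.0000067295
segment 2: (35990/42899)²·0.24²/4157·(1 − 4157/35990) = 0.0000086260
Sum = 0.0000153554 → 0.0000154.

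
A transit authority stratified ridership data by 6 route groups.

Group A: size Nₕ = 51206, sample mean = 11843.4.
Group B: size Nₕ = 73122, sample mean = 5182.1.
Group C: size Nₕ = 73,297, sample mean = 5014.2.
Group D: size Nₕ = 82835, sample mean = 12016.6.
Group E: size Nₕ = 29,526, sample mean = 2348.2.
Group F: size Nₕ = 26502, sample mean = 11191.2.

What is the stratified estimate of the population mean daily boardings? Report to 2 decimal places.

N = 336488; weights Wₕ = Nₕ/N = (0.1522, 0.2173, 0.2178, 0.2462, 0.0877, 0.0788).
x̄_st = Σ Wₕ·x̄ₕ = 0.1522·11843.4 + 0.2173·5182.1 + 0.2178·5014.2 + 0.2462·12016.6 + 0.0877·2348.2 + 0.0788·11191.2 ≈ 8066.3253...
→ 8066.33.

8066.33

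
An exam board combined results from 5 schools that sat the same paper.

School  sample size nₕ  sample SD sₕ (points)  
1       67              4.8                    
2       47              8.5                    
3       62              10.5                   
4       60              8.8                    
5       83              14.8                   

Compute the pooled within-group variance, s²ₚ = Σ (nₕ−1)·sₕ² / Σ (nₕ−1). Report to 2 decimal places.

Degrees of freedom: 66 + 46 + 61 + 59 + 82 = 314.
Σ(nₕ−1)sₕ² = 66·23.04 + 46·72.25 + 61·110.25 + 59·77.44 + 82·219.04 = 34099.63.
s²ₚ = 34099.63 / 314 = 108.5975... → 108.60.

108.60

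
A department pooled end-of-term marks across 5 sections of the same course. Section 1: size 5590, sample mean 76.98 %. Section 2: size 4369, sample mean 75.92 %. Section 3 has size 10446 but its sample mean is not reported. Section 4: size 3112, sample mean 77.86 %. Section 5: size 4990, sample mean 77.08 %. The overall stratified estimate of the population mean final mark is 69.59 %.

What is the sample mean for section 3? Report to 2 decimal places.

N = 5590 + 4369 + 10446 + 3112 + 4990 = 28507.
Overall total = μ·N = 69.59·28507 = 1983802.13.
Subtract the known strata: 5590·76.98 + 4369·75.92 + 3112·77.86 + 4990·77.08 = 1388942.2.
Remaining total for section 3: 1983802.13 − 1388942.2 = 594859.93.
Divide by its size: 594859.93 / 10446 = 56.9462... → 56.95.

56.95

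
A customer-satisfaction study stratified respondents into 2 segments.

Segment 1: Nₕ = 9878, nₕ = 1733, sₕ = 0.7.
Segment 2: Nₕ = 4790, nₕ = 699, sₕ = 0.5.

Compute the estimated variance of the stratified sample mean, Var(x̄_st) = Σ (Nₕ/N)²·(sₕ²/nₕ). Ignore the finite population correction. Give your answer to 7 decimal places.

N = 14668; Wₕ = Nₕ/N.
segment 1: (9878/14668)²·0.7²/1733 = 0.0001282312
segment 2: (4790/14668)²·0.5²/699 = 0.0000381410
Sum = 0.0001663722 → 0.0001664.

0.0001664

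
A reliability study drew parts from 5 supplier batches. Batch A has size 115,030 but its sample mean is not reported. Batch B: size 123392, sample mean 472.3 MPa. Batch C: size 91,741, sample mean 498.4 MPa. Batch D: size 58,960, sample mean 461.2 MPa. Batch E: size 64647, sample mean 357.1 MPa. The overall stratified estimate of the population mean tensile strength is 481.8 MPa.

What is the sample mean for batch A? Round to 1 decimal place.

Σ Nₕx̄ₕ = N·μ, so 115030·x̄_A = 453770·481.8 − (123392·472.3 + 91741·498.4 + 58960·461.2 + 64647·357.1).
= 218626386 − 154279551.7 = 64346834.3.
x̄_A = 64346834.3 / 115030 = 559.392... → 559.4.

559.4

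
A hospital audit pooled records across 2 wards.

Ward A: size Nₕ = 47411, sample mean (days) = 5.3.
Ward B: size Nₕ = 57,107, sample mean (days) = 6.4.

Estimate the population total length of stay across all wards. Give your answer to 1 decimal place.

616763.1

A: 47411·5.3 = 251278.3
B: 57107·6.4 = 365484.8
τ̂ = Σ Nₕx̄ₕ = 616763.1.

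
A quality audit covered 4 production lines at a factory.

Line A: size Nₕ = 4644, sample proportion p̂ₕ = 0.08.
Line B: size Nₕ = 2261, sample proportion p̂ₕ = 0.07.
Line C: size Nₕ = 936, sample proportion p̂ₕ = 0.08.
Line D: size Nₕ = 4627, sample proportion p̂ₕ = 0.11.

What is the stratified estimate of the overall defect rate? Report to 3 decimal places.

N = 4644 + 2261 + 936 + 4627 = 12468.
Overall proportion = Σ (Nₕ/N)·p̂ₕ.
Σ Nₕp̂ₕ = 371.52 + 158.27 + 74.88 + 508.97 = 1113.64.
1113.64 / 12468 = 0.08932... → 0.089.

0.089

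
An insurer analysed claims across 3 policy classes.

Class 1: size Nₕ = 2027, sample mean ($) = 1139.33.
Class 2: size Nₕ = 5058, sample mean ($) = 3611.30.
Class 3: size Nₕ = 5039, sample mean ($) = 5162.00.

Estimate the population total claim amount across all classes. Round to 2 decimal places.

Population total = Σ Nₕ·x̄ₕ (each stratum's size times its mean).
2027·1139.33 + 5058·3611.30 + 5039·5162.00 = 2309421.91 + 18265955.4 + 26011318 = 46586695.31.

46586695.31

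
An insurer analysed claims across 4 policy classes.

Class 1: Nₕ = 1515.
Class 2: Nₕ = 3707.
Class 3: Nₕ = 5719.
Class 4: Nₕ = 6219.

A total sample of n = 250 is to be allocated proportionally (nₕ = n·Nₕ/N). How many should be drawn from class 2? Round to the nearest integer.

54

N = 1515 + 3707 + 5719 + 6219 = 17160.
n_2 = 250·3707/17160 = 54.006... → 54.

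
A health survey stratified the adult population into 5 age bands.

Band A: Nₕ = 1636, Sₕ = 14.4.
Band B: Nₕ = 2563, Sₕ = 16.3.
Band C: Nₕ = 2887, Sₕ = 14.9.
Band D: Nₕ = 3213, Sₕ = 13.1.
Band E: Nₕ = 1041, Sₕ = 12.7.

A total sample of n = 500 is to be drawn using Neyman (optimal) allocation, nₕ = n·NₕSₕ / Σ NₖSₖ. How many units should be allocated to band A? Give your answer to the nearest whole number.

72

Σ NₕSₕ = 1636·14.4 + 2563·16.3 + 2887·14.9 + 3213·13.1 + 1041·12.7 = 163662.6.
Share for A: 23558.4/163662.6 = 0.14394.
n_A = 500 × 0.14394 = 71.972... → 72.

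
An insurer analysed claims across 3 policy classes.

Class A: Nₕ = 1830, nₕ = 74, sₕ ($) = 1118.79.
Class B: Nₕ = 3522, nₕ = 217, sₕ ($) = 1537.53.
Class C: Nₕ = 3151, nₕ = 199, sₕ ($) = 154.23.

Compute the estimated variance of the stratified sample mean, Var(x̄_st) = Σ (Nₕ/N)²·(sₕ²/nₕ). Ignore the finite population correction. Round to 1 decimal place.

N = 8503; Wₕ = Nₕ/N.
class A: (1830/8503)²·1118.79²/74 = 783.4716
class B: (3522/8503)²·1537.53²/217 = 1869.0538
class C: (3151/8503)²·154.23²/199 = 16.4149
Sum = 2668.9403 → 2668.9.

2668.9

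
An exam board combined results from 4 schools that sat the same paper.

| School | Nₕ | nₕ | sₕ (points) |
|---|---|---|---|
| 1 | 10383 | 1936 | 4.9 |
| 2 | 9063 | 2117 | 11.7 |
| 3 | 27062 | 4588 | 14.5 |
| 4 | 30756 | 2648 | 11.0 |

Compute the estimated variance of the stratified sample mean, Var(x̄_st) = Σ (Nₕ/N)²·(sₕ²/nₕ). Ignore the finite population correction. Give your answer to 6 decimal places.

N = 77264. Term for each stratum: Wₕ²sₕ²/nₕ.
Var(x̄_st) = 0.000223964 + 0.000889694 + 0.005621834 + 0.007240569 = 0.013976061 → 0.013976.

0.013976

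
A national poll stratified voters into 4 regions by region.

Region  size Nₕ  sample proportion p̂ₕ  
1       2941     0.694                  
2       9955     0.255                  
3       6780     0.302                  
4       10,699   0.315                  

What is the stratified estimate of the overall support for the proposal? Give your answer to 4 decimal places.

N = 2941 + 9955 + 6780 + 10699 = 30375.
Overall proportion = Σ (Nₕ/N)·p̂ₕ.
Σ Nₕp̂ₕ = 2041.054 + 2538.525 + 2047.56 + 3370.185 = 9997.324.
9997.324 / 30375 = 0.329130... → 0.3291.

0.3291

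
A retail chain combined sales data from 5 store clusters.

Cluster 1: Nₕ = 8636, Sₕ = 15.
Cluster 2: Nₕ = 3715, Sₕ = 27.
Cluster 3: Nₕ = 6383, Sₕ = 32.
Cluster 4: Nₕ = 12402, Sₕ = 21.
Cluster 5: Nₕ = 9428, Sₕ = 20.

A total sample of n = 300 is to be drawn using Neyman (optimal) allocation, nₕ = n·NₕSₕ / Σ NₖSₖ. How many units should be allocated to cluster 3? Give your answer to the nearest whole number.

69

1: NₕSₕ = 8636·15 = 129540
2: NₕSₕ = 3715·27 = 100305
3: NₕSₕ = 6383·32 = 204256
4: NₕSₕ = 12402·21 = 260442
5: NₕSₕ = 9428·20 = 188560
Σ NₕSₕ = 883103.
n_3 = 300·204256/883103 = 69.388... → 69.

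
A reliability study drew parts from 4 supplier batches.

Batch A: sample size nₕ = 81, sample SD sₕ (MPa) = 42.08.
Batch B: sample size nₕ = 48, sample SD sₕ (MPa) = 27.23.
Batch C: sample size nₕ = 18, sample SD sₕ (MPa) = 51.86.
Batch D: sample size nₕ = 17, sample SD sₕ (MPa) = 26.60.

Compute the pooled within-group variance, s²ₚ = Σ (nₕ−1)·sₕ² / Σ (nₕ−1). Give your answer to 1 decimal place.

Degrees of freedom: 80 + 47 + 17 + 16 = 160.
Σ(nₕ−1)sₕ² = 80·1770.7264 + 47·741.4729 + 17·2689.4596 + 16·707.56 = 233549.1115.
s²ₚ = 233549.1115 / 160 = 1459.682... → 1459.7.

1459.7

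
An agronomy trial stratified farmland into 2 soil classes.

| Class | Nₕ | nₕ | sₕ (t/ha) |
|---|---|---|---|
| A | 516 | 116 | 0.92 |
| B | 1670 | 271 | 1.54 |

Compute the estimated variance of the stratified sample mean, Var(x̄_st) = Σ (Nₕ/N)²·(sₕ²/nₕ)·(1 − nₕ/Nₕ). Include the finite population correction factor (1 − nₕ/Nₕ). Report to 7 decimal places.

N = 2186; Wₕ = Nₕ/N.
class A: (516/2186)²·0.92²/116·(1 − 116/516) = 0.0003151571
class B: (1670/2186)²·1.54²/271·(1 − 271/1670) = 0.0042786427
Sum = 0.0045937998 → 0.0045938.

0.0045938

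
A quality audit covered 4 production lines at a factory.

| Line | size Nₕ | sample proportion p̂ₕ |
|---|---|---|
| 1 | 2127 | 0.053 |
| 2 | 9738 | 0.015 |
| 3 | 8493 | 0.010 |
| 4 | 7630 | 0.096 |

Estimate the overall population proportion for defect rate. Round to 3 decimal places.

Wₕ = Nₕ/N with N = 27988: 0.0760, 0.3479, 0.3035, 0.2726.
p̂_st = 0.0760·0.053 + 0.3479·0.015 + 0.3035·0.010 + 0.2726·0.096 ≈ 0.03845... → 0.038.

0.038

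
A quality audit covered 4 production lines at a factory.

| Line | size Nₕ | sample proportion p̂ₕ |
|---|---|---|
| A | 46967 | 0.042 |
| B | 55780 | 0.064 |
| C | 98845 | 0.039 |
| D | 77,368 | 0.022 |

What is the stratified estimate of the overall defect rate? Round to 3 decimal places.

0.040

Wₕ = Nₕ/N with N = 278960: 0.1684, 0.2000, 0.3543, 0.2773.
p̂_st = 0.1684·0.042 + 0.2000·0.064 + 0.3543·0.039 + 0.2773·0.022 ≈ 0.03979... → 0.040.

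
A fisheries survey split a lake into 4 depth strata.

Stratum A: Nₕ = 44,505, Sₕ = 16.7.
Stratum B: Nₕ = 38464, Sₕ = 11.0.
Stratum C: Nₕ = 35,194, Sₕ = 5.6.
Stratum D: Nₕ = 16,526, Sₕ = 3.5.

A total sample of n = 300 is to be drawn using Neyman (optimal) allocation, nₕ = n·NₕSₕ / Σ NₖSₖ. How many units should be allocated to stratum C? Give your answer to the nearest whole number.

A: NₕSₕ = 44505·16.7 = 743233.5
B: NₕSₕ = 38464·11.0 = 423104
C: NₕSₕ = 35194·5.6 = 197086.4
D: NₕSₕ = 16526·3.5 = 57841
Σ NₕSₕ = 1421264.9.
n_C = 300·197086.4/1421264.9 = 41.601... → 42.

42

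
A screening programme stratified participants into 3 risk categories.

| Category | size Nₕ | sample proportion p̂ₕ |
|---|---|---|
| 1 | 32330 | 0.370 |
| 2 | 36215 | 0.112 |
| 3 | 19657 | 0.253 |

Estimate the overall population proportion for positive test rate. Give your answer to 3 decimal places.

0.238

N = 32330 + 36215 + 19657 = 88202.
Overall proportion = Σ (Nₕ/N)·p̂ₕ.
Σ Nₕp̂ₕ = 11962.1 + 4056.08 + 4973.221 = 20991.401.
20991.401 / 88202 = 0.23799... → 0.238.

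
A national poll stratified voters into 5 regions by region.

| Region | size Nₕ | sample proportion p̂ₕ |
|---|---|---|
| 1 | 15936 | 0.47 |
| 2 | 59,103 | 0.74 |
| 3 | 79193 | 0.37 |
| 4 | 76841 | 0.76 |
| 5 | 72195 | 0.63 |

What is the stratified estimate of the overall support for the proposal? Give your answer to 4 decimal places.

N = 15936 + 59103 + 79193 + 76841 + 72195 = 303268.
Overall proportion = Σ (Nₕ/N)·p̂ₕ.
Σ Nₕp̂ₕ = 7489.92 + 43736.22 + 29301.41 + 58399.16 + 45482.85 = 184409.56.
184409.56 / 303268 = 0.608075... → 0.6081.

0.6081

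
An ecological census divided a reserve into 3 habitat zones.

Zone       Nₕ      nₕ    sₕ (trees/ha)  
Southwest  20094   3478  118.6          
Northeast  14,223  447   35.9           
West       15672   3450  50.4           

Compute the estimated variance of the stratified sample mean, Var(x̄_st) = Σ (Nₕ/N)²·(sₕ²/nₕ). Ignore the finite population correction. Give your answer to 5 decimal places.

N = 49989; Wₕ = Nₕ/N.
zone Southwest: (20094/49989)²·118.6²/3478 = 0.65346706
zone Northeast: (14223/49989)²·35.9²/447 = 0.23340755
zone West: (15672/49989)²·50.4²/3450 = 0.07236723
Sum = 0.95924183 → 0.95924.

0.95924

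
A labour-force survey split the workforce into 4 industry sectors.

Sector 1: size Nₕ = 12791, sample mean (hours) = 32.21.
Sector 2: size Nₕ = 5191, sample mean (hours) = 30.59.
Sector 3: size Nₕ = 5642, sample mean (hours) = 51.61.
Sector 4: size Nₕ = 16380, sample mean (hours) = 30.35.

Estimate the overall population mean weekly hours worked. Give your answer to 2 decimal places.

33.97

N = 12791 + 5191 + 5642 + 16380 = 40004.
Weight each subgroup mean by Nₕ/N and sum.
Σ Nₕx̄ₕ = 12791·32.21 + 5191·30.59 + 5642·51.61 + 16380·30.35 = 411998.11 + 158792.69 + 291183.62 + 497133 = 1359107.42.
Divide by N: 1359107.42 / 40004 = 33.9743... → 33.97.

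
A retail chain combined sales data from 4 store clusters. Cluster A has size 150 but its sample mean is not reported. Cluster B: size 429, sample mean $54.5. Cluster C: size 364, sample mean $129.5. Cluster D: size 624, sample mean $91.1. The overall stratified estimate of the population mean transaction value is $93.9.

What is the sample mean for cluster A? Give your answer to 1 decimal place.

Σ Nₕx̄ₕ = N·μ, so 150·x̄_A = 1567·93.9 − (429·54.5 + 364·129.5 + 624·91.1).
= 147141.3 − 127364.9 = 19776.4.
x̄_A = 19776.4 / 150 = 131.843... → 131.8.

131.8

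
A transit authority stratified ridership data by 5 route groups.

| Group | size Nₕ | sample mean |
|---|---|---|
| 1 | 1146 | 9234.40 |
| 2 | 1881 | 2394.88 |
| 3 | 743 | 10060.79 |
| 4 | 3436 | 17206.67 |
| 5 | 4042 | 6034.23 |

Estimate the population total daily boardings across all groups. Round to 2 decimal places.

106075034.43

Population total = Σ Nₕ·x̄ₕ (each stratum's size times its mean).
1146·9234.40 + 1881·2394.88 + 743·10060.79 + 3436·17206.67 + 4042·6034.23 = 10582622.4 + 4504769.28 + 7475166.97 + 59122118.12 + 24390357.66 = 106075034.43.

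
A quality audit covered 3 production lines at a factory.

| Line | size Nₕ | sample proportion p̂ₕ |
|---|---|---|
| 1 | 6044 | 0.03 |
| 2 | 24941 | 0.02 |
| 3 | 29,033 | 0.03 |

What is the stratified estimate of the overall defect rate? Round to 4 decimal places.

0.0258

N = 6044 + 24941 + 29033 = 60018.
Overall proportion = Σ (Nₕ/N)·p̂ₕ.
Σ Nₕp̂ₕ = 181.32 + 498.82 + 870.99 = 1551.13.
1551.13 / 60018 = 0.025844... → 0.0258.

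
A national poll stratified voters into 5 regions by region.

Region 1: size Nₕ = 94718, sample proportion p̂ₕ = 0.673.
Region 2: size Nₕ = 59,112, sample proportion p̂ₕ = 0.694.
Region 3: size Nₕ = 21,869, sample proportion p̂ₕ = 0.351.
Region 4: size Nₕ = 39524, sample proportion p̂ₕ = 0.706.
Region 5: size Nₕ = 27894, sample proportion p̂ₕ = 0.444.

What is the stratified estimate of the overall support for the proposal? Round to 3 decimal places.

0.628

N = 94718 + 59112 + 21869 + 39524 + 27894 = 243117.
Overall proportion = Σ (Nₕ/N)·p̂ₕ.
Σ Nₕp̂ₕ = 63745.214 + 41023.728 + 7676.019 + 27903.944 + 12384.936 = 152733.841.
152733.841 / 243117 = 0.62823... → 0.628.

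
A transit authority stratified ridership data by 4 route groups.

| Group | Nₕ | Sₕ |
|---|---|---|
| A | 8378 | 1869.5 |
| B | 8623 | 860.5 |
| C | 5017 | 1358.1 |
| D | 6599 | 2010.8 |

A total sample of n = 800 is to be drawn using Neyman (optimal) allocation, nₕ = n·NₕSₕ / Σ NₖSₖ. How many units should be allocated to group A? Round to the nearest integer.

Σ NₕSₕ = 8378·1869.5 + 8623·860.5 + 5017·1358.1 + 6599·2010.8 = 43165619.4.
Share for A: 15662671/43165619.4 = 0.36285.
n_A = 800 × 0.36285 = 290.280... → 290.

290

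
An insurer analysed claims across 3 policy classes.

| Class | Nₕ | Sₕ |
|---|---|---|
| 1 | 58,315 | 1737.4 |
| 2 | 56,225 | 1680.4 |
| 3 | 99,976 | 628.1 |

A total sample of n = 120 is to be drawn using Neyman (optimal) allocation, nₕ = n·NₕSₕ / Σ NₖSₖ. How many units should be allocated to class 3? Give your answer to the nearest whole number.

Σ NₕSₕ = 58315·1737.4 + 56225·1680.4 + 99976·628.1 = 258591896.6.
Share for 3: 62794925.6/258591896.6 = 0.24283.
n_3 = 120 × 0.24283 = 29.140... → 29.

29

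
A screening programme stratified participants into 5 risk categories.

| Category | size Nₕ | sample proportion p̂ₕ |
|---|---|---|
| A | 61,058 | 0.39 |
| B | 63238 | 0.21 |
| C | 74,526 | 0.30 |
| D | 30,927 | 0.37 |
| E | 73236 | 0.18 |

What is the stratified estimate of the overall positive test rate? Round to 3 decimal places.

0.277

Wₕ = Nₕ/N with N = 302985: 0.2015, 0.2087, 0.2460, 0.1021, 0.2417.
p̂_st = 0.2015·0.39 + 0.2087·0.21 + 0.2460·0.30 + 0.1021·0.37 + 0.2417·0.18 ≈ 0.27749... → 0.277.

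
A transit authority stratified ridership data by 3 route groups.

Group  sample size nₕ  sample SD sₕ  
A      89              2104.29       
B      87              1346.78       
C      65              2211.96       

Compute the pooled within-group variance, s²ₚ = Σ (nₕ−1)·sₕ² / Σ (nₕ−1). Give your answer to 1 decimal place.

3608371.9

Degrees of freedom: 88 + 86 + 64 = 238.
Σ(nₕ−1)sₕ² = 88·4428036.4041 + 86·1813816.3684 + 64·4892767.0416 = 858792501.9056.
s²ₚ = 858792501.9056 / 238 = 3608371.857... → 3608371.9.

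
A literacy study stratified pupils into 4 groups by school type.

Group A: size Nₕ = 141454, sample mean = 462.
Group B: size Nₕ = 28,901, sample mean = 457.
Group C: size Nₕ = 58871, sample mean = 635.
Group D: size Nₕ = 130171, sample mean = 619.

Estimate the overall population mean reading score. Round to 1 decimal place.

546.8

N = 359397; weights Wₕ = Nₕ/N = (0.3936, 0.0804, 0.1638, 0.3622).
x̄_st = Σ Wₕ·x̄ₕ = 0.3936·462 + 0.0804·457 + 0.1638·635 + 0.3622·619 ≈ 546.800...
→ 546.8.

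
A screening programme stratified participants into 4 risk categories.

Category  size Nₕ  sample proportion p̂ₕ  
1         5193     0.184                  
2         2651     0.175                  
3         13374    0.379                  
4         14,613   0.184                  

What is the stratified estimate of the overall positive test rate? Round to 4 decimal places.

N = 5193 + 2651 + 13374 + 14613 = 35831.
Overall proportion = Σ (Nₕ/N)·p̂ₕ.
Σ Nₕp̂ₕ = 955.512 + 463.925 + 5068.746 + 2688.792 = 9176.975.
9176.975 / 35831 = 0.256118... → 0.2561.

0.2561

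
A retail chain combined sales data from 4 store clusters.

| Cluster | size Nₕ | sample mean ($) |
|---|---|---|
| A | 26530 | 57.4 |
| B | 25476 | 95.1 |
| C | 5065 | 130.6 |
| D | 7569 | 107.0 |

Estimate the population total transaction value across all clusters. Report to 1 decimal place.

5416961.6

A: 26530·57.4 = 1522822
B: 25476·95.1 = 2422767.6
C: 5065·130.6 = 661489
D: 7569·107.0 = 809883
τ̂ = Σ Nₕx̄ₕ = 5416961.6.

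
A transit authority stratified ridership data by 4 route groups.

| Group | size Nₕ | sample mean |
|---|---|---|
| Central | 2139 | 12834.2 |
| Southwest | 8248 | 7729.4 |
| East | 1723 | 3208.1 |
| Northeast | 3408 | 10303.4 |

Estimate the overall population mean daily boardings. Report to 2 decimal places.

8496.33

N = 2139 + 8248 + 1723 + 3408 = 15518.
Weight each subgroup mean by Nₕ/N and sum.
Σ Nₕx̄ₕ = 2139·12834.2 + 8248·7729.4 + 1723·3208.1 + 3408·10303.4 = 27452353.8 + 63752091.2 + 5527556.3 + 35113987.2 = 131845988.5.
Divide by N: 131845988.5 / 15518 = 8496.3261... → 8496.33.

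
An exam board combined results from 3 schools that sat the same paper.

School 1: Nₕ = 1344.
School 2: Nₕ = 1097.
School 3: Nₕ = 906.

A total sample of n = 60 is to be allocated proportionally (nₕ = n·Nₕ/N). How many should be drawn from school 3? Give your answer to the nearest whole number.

16

N = 1344 + 1097 + 906 = 3347.
n_3 = 60·906/3347 = 16.241... → 16.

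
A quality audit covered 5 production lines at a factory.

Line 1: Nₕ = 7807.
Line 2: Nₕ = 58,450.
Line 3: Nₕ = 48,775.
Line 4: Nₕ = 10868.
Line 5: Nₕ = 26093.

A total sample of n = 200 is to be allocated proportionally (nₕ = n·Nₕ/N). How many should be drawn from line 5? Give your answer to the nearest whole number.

N = 7807 + 58450 + 48775 + 10868 + 26093 = 151993.
n_5 = 200·26093/151993 = 34.334... → 34.

34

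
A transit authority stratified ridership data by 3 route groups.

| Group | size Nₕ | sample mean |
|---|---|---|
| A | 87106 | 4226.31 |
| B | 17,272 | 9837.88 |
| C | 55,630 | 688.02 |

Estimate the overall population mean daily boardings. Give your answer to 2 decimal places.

3601.89

N = 87106 + 17272 + 55630 = 160008.
Weight each subgroup mean by Nₕ/N and sum.
Σ Nₕx̄ₕ = 87106·4226.31 + 17272·9837.88 + 55630·688.02 = 368136958.86 + 169919863.36 + 38274552.6 = 576331374.82.
Divide by N: 576331374.82 / 160008 = 3601.8910... → 3601.89.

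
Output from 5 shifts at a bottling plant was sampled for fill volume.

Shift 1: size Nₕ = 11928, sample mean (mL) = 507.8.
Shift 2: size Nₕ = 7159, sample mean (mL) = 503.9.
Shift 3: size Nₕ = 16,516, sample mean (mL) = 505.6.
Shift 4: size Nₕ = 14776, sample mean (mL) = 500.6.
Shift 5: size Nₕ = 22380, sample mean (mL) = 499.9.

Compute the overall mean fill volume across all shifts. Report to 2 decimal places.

503.02

N = 72759; weights Wₕ = Nₕ/N = (0.1639, 0.0984, 0.2270, 0.2031, 0.3076).
x̄_st = Σ Wₕ·x̄ₕ = 0.1639·507.8 + 0.0984·503.9 + 0.2270·505.6 + 0.2031·500.6 + 0.3076·499.9 ≈ 503.0247...
→ 503.02.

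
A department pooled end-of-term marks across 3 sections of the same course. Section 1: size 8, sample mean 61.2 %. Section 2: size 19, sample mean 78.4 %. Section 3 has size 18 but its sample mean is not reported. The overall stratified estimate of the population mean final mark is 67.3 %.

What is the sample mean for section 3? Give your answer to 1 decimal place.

Σ Nₕx̄ₕ = N·μ, so 18·x̄_3 = 45·67.3 − (8·61.2 + 19·78.4).
= 3028.5 − 1979.2 = 1049.3.
x̄_3 = 1049.3 / 18 = 58.294... → 58.3.

58.3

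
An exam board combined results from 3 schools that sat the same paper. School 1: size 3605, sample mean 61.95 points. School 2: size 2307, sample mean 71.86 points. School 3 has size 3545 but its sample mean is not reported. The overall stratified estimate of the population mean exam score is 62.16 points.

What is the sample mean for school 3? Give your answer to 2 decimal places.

56.06

Σ Nₕx̄ₕ = N·μ, so 3545·x̄_3 = 9457·62.16 − (3605·61.95 + 2307·71.86).
= 587847.12 − 389110.77 = 198736.35.
x̄_3 = 198736.35 / 3545 = 56.0610... → 56.06.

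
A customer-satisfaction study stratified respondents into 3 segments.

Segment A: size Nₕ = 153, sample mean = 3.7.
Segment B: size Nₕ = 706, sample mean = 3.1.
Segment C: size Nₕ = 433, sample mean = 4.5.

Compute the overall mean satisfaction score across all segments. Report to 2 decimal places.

3.64

x̄_st = (Σ Nₕx̄ₕ) / (Σ Nₕ) = (153·3.7 + 706·3.1 + 433·4.5) / 1292
= 4703.2 / 1292 = 3.6402... → 3.64.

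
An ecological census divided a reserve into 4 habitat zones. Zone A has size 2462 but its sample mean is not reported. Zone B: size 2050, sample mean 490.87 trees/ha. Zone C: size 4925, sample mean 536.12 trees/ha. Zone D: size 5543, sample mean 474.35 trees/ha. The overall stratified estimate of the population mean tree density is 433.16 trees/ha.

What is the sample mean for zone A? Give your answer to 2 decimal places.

N = 2462 + 2050 + 4925 + 5543 = 14980.
Overall total = μ·N = 433.16·14980 = 6488736.8.
Subtract the known strata: 2050·490.87 + 4925·536.12 + 5543·474.35 = 6275996.55.
Remaining total for zone A: 6488736.8 − 6275996.55 = 212740.25.
Divide by its size: 212740.25 / 2462 = 86.4095... → 86.41.

86.41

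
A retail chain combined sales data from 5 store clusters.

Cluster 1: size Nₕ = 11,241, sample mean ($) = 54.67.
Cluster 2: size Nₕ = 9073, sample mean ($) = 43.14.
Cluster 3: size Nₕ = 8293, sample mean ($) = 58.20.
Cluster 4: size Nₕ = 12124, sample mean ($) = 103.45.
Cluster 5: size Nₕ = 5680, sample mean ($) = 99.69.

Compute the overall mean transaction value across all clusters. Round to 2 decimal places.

71.30

N = 46411; weights Wₕ = Nₕ/N = (0.2422, 0.1955, 0.1787, 0.2612, 0.1224).
x̄_st = Σ Wₕ·x̄ₕ = 0.2422·54.67 + 0.1955·43.14 + 0.1787·58.20 + 0.2612·103.45 + 0.1224·99.69 ≈ 71.2994...
→ 71.30.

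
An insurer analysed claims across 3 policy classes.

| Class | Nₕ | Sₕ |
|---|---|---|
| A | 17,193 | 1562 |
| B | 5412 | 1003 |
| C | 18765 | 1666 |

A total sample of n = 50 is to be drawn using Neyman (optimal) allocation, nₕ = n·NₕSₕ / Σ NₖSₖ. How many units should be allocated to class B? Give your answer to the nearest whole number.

4

Σ NₕSₕ = 17193·1562 + 5412·1003 + 18765·1666 = 63546192.
Share for B: 5428236/63546192 = 0.08542.
n_B = 50 × 0.08542 = 4.271... → 4.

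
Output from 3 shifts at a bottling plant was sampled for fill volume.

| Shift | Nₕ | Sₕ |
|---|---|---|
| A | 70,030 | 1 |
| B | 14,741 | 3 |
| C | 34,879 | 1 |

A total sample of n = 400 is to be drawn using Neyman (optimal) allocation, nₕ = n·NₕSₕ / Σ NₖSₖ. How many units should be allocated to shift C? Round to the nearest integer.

Σ NₕSₕ = 70030·1 + 14741·3 + 34879·1 = 149132.
Share for C: 34879/149132 = 0.23388.
n_C = 400 × 0.23388 = 93.552... → 94.

94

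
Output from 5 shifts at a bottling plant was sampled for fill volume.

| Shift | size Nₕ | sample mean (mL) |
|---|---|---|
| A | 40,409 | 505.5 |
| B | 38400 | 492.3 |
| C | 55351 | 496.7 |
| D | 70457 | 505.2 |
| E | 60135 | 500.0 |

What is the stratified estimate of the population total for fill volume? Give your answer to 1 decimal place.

A: 40409·505.5 = 20426749.5
B: 38400·492.3 = 18904320
C: 55351·496.7 = 27492841.7
D: 70457·505.2 = 35594876.4
E: 60135·500.0 = 30067500
τ̂ = Σ Nₕx̄ₕ = 132486287.6.

132486287.6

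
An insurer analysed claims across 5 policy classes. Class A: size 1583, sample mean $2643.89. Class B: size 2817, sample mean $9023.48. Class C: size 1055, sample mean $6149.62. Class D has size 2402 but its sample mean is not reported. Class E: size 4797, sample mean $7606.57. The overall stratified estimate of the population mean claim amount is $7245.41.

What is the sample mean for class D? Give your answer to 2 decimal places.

7952.72

Σ Nₕx̄ₕ = N·μ, so 2402·x̄_D = 12654·7245.41 − (1583·2643.89 + 2817·9023.48 + 1055·6149.62 + 4797·7606.57).
= 91683418.14 − 72580986.42 = 19102431.72.
x̄_D = 19102431.72 / 2402 = 7952.7193... → 7952.72.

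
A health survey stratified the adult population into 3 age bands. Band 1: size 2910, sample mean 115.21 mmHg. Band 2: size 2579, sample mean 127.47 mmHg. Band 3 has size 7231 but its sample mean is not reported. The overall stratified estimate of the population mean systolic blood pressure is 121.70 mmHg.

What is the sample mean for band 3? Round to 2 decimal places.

122.25

Σ Nₕx̄ₕ = N·μ, so 7231·x̄_3 = 12720·121.70 − (2910·115.21 + 2579·127.47).
= 1548024 − 664006.23 = 884017.77.
x̄_3 = 884017.77 / 7231 = 122.2539... → 122.25.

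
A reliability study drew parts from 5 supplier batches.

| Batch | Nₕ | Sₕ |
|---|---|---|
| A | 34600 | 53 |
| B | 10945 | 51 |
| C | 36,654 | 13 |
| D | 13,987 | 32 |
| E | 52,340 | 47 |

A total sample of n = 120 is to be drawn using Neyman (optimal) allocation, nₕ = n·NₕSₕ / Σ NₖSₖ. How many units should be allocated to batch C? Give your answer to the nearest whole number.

Σ NₕSₕ = 34600·53 + 10945·51 + 36654·13 + 13987·32 + 52340·47 = 5776061.
Share for C: 476502/5776061 = 0.08250.
n_C = 120 × 0.08250 = 9.900... → 10.

10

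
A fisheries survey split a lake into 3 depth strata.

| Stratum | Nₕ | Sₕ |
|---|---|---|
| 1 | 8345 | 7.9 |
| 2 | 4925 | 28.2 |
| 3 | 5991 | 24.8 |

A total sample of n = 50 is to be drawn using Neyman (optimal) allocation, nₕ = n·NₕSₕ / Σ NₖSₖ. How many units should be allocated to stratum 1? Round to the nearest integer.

9

Σ NₕSₕ = 8345·7.9 + 4925·28.2 + 5991·24.8 = 353387.3.
Share for 1: 65925.5/353387.3 = 0.18655.
n_1 = 50 × 0.18655 = 9.328... → 9.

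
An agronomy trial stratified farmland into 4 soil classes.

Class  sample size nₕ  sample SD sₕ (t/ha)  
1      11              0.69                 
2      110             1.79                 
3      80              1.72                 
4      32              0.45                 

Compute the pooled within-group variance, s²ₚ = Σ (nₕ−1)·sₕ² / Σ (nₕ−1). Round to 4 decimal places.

2.5939

Degrees of freedom: 10 + 109 + 79 + 31 = 229.
Σ(nₕ−1)sₕ² = 10·0.4761 + 109·3.2041 + 79·2.9584 + 31·0.2025 = 593.999.
s²ₚ = 593.999 / 229 = 2.593882... → 2.5939.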